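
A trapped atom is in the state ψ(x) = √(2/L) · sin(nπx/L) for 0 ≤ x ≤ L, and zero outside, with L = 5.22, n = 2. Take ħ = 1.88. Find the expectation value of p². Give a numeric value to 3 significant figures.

p² ψ = −ħ² d²ψ/dx²; ⟨p²⟩ = −ħ² ∫ ψ*·ψ'' dx.
d/dx sin(nπx/L) = (nπ/L)·cos(nπx/L) and d²/dx² sin(nπx/L) = −(nπ/L)²·sin(nπx/L); on 0 ≤ x ≤ L, ∫sin²(nπx/L) dx = L/2 and ∫sin(nπx/L)·cos(nπx/L) dx = 0.
⟨p²⟩ = 5.1208.

5.12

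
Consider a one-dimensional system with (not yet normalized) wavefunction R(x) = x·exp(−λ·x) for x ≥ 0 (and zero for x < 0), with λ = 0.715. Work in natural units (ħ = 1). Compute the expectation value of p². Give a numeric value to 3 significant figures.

0.511

p² R = −ħ² d²R/dx²; ⟨p²⟩ = −ħ² ∫ R*·R'' dx / ∫|R|² dx.
Differentiate x·exp(−λ·x) with the product rule; every integrand then reduces to terms xʲ·e^(−2λx) on [0, ∞), with ∫₀^∞ xʲ·e^(−2λx) dx = j!/(2λ)^(j+1).
State is unnormalized: ∫|R|² dx = 0.68395, and ∫R*·(−ħ² R'') dx = 0.34965, so ⟨p²⟩ = 0.34965 / 0.68395.
⟨p²⟩ = 0.51123.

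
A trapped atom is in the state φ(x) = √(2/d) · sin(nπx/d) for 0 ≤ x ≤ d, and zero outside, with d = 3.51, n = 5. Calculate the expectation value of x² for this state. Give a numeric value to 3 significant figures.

⟨x²⟩ = ∫ x²·|φ|² dx (integrals over the domain).
With sin²θ = (1 − cos2θ)/2 on 0 ≤ x ≤ d: ∫sin²(nπx/d) dx = d/2, ∫x·sin²(nπx/d) dx = d²/4, ∫x²·sin²(nπx/d) dx = d³·(1/6 − 1/(4n²π²)); higher powers xᵏ the same way, integrating xᵏ·cos(2nπx/d) by parts.
⟨x²⟩ = 4.0817.

4.08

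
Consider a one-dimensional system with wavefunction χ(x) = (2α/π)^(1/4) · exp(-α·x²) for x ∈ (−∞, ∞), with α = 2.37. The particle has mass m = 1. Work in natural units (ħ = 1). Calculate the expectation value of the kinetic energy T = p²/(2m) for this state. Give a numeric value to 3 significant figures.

T = −(ħ²/2m) d²/dx², so ⟨T⟩ = −(ħ²/2m) ∫ χ*·χ'' dx; with m = 1.
Gaussian moments: ∫x^(2j)·e^(−2αx²) dx = (2j−1)!!/(4α)^j · √(π/(2α)), odd powers integrate to 0; here √(π/(2α)) = 0.81412. Derivatives: d/dx e^(−αx²) = −2αx·e^(−αx²), d²/dx² e^(−αx²) = (4α²x² − 2α)·e^(−αx²).
⟨T⟩ = 1.1850.

1.19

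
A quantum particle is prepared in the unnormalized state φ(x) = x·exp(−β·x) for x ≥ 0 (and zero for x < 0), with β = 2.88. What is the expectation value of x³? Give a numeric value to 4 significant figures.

⟨x³⟩ = ∫ x³·|φ|² dx / ∫|φ|² dx (integrals over the domain).
Every integrand reduces to terms xʲ·e^(−2βx) on [0, ∞); use ∫₀^∞ xʲ·e^(−2βx) dx = j!/(2β)^(j+1).
State is unnormalized: ∫|φ|² dx = 0.010466, and ∫φ*·x³·φ dx = 0.0032858, so ⟨x³⟩ = 0.0032858 / 0.010466.
⟨x³⟩ = 0.31397.

0.3140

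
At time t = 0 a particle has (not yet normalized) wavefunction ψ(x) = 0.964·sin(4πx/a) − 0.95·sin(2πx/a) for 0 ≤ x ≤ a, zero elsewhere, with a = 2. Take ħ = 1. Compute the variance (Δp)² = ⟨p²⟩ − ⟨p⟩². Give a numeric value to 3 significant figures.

24.9

Compute ⟨p⟩ and ⟨p²⟩ separately; (Δp)² = ⟨p²⟩ − ⟨p⟩².
d²/dx² sin(jπx/a) = −(jπ/a)²·sin(jπx/a); on 0 ≤ x ≤ a, ∫sin²(jπx/a) dx = a/2 and ∫sin(jπx/a)·sin(lπx/a) dx = 0 for j ≠ l, so only diagonal terms survive in ∫|ψ|² and ∫ψ·ψ″; ∫ψ·ψ′ dx = [ψ²/2] between the walls = 0.
Normalization: ∫|ψ|² dx = 1.8318.
⟨p⟩ = 0.0000 and ⟨p²⟩ = 24.891.
(Δp)² = 24.891 − (0.0000)² = 24.891.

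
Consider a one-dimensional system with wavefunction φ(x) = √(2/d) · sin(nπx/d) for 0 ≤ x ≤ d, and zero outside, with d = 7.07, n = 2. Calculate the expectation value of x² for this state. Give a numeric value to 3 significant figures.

⟨x²⟩ = ∫ x²·|φ|² dx (integrals over the domain).
With sin²θ = (1 − cos2θ)/2 on 0 ≤ x ≤ d: ∫sin²(nπx/d) dx = d/2, ∫x·sin²(nπx/d) dx = d²/4, ∫x²·sin²(nπx/d) dx = d³·(1/6 − 1/(4n²π²)); higher powers xᵏ the same way, integrating xᵏ·cos(2nπx/d) by parts.
⟨x²⟩ = 16.029.

16.0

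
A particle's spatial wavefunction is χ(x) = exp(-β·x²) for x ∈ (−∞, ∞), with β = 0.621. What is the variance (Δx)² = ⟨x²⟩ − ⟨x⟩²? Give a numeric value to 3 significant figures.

0.403

Compute ⟨x⟩ and ⟨x²⟩ separately, then (Δx)² = ⟨x²⟩ − ⟨x⟩².
Gaussian moments: ∫x^(2j)·e^(−2βx²) dx = (2j−1)!!/(4β)^j · √(π/(2β)), odd powers integrate to 0; here √(π/(2β)) = 1.5904.
Normalization: ∫|χ|² dx = 1.5904.
⟨x⟩ = 0.0000 and ⟨x²⟩ = 0.40258.
(Δx)² = 0.40258 − (0.0000)² = 0.40258.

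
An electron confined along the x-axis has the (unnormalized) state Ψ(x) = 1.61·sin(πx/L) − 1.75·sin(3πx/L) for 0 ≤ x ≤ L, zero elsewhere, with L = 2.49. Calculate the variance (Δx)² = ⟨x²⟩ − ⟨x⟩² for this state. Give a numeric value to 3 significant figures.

0.119

Compute ⟨x⟩ and ⟨x²⟩ separately, then (Δx)² = ⟨x²⟩ − ⟨x⟩².
On 0 ≤ x ≤ L (j ≠ l): ∫sin²(jπx/L) dx = L/2, ∫sin(jπx/L)·sin(lπx/L) dx = 0; diagonal moments ∫x·sin²(jπx/L) dx = L²/4, ∫x²·sin²(jπx/L) dx = L³·(1/6 − 1/(4j²π²)); cross terms ∫x·sin(jπx/L)·sin(lπx/L) dx = 0 for j + l even and −4jlL²/(π²(j² − l²)²) for j + l odd, ∫x²·sin(jπx/L)·sin(lπx/L) dx = (−1)^(j+l)·4jlL³/(π²(j² − l²)²); higher powers the same way via product-to-sum and parts.
Normalization: ∫|Ψ|² dx = 7.0400.
⟨x⟩ = 1.2450 and ⟨x²⟩ = 1.6691.
(Δx)² = 1.6691 − (1.2450)² = 0.11903.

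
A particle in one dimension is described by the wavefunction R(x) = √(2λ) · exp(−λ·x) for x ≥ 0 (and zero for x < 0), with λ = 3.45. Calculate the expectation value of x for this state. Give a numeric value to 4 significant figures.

⟨x⟩ = ∫ x·|R|² dx (integrals over the domain).
Every integrand reduces to terms xʲ·e^(−2λx) on [0, ∞); use ∫₀^∞ xʲ·e^(−2λx) dx = j!/(2λ)^(j+1).
⟨x⟩ = 0.14493.

0.1449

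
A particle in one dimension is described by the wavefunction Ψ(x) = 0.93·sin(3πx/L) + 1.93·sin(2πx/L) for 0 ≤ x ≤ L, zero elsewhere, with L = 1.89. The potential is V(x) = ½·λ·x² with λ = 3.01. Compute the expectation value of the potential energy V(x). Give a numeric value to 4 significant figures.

0.9131

⟨V⟩ = ∫ V(x)·|Ψ|² dx / ∫|Ψ|² dx.
On 0 ≤ x ≤ L (j ≠ l): ∫sin²(jπx/L) dx = L/2, ∫sin(jπx/L)·sin(lπx/L) dx = 0; diagonal moments ∫x·sin²(jπx/L) dx = L²/4, ∫x²·sin²(jπx/L) dx = L³·(1/6 − 1/(4j²π²)); cross terms ∫x·sin(jπx/L)·sin(lπx/L) dx = 0 for j + l even and −4jlL²/(π²(j² − l²)²) for j + l odd, ∫x²·sin(jπx/L)·sin(lπx/L) dx = (−1)^(j+l)·4jlL³/(π²(j² − l²)²); higher powers the same way via product-to-sum and parts.
State is unnormalized: ∫|Ψ|² dx = 4.3374, and ∫Ψ*·V(x)·Ψ dx = 3.9603, so ⟨V⟩ = 3.9603 / 4.3374.
⟨V⟩ = 0.91307.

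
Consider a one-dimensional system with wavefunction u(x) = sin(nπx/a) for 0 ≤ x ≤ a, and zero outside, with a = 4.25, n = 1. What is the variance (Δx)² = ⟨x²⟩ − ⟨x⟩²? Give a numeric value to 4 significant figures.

0.5902

Compute ⟨x⟩ and ⟨x²⟩ separately, then (Δx)² = ⟨x²⟩ − ⟨x⟩².
With sin²θ = (1 − cos2θ)/2 on 0 ≤ x ≤ a: ∫sin²(nπx/a) dx = a/2, ∫x·sin²(nπx/a) dx = a²/4, ∫x²·sin²(nπx/a) dx = a³·(1/6 − 1/(4n²π²)); higher powers xᵏ the same way, integrating xᵏ·cos(2nπx/a) by parts.
Normalization: ∫|u|² dx = 2.1250.
⟨x⟩ = 2.1250 and ⟨x²⟩ = 5.1058.
(Δx)² = 5.1058 − (2.1250)² = 0.59015.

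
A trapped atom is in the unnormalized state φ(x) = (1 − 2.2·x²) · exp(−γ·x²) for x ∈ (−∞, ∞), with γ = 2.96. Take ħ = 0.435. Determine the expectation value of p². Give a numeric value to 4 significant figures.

p² φ = −ħ² d²φ/dx²; ⟨p²⟩ = −ħ² ∫ φ*·φ'' dx / ∫|φ|² dx.
Expand each integrand as polynomial × e^(−2γx²) and use ∫x^(2j)·e^(−2γx²) dx = (2j−1)!!/(4γ)^j · √(π/(2γ)), odd powers → 0; here √(π/(2γ)) = 0.72847. Differentiate with the product rule, d/dx e^(−γx²) = −2γx·e^(−γx²).
State is unnormalized: ∫|φ|² dx = 0.53321, and ∫φ*·(−ħ² φ'') dx = 0.65826, so ⟨p²⟩ = 0.65826 / 0.53321.
⟨p²⟩ = 1.2345.

1.235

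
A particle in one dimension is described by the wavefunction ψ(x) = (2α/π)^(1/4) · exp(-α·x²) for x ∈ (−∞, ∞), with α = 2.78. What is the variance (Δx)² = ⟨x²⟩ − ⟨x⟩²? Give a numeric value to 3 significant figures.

Compute ⟨x⟩ and ⟨x²⟩ separately, then (Δx)² = ⟨x²⟩ − ⟨x⟩².
Gaussian moments: ∫x^(2j)·e^(−2αx²) dx = (2j−1)!!/(4α)^j · √(π/(2α)), odd powers integrate to 0; here √(π/(2α)) = 0.75169.
⟨x⟩ = 0.0000 and ⟨x²⟩ = 0.089928.
(Δx)² = 0.089928 − (0.0000)² = 0.089928.

0.0899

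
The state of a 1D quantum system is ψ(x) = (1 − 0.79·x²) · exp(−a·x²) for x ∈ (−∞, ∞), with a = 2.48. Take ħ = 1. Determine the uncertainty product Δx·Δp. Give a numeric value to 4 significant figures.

0.5013

Δx = √(⟨x²⟩−⟨x⟩²), Δp = √(⟨p²⟩−⟨p⟩²).
Expand each integrand as polynomial × e^(−2ax²) and use ∫x^(2j)·e^(−2ax²) dx = (2j−1)!!/(4a)^j · √(π/(2a)), odd powers → 0; here √(π/(2a)) = 0.79586. Differentiate with the product rule, d/dx e^(−ax²) = −2ax·e^(−ax²).
Normalization: ∫|ψ|² dx = 0.68424.
⟨x⟩ = 0.0000, ⟨x²⟩ = 0.072380 ⇒ Δx = 0.26903.
⟨p⟩ = 0.0000, ⟨p²⟩ = 3.4720 ⇒ Δp = 1.8633.
Δx·Δp = 0.50130.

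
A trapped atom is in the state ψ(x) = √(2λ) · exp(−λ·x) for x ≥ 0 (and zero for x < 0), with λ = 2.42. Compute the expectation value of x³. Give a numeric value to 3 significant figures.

⟨x³⟩ = ∫ x³·|ψ|² dx (integrals over the domain).
Every integrand reduces to terms xʲ·e^(−2λx) on [0, ∞); use ∫₀^∞ xʲ·e^(−2λx) dx = j!/(2λ)^(j+1).
⟨x³⟩ = 0.052919.

0.0529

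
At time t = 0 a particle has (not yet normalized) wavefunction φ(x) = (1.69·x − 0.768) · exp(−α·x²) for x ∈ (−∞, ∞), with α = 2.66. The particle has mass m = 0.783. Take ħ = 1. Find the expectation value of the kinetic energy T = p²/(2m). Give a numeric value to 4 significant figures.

T = −(ħ²/2m) d²/dx², so ⟨T⟩ = −(ħ²/2m) ∫ φ*·φ'' dx / ∫|φ|² dx; with m = 0.783.
Expand each integrand as polynomial × e^(−2αx²) and use ∫x^(2j)·e^(−2αx²) dx = (2j−1)!!/(4α)^j · √(π/(2α)), odd powers → 0; here √(π/(2α)) = 0.76846. Differentiate with the product rule, d/dx e^(−αx²) = −2αx·e^(−αx²).
State is unnormalized: ∫|φ|² dx = 0.65953, and ∫φ*·(−ħ²/2m · φ'') dx = 1.8210, so ⟨T⟩ = 1.8210 / 0.65953.
⟨T⟩ = 2.7611.

2.761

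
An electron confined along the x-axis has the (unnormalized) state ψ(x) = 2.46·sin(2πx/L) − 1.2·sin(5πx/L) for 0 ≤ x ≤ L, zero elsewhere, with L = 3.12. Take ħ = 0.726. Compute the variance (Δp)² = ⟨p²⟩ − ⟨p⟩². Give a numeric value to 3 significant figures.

4.29

Compute ⟨p⟩ and ⟨p²⟩ separately; (Δp)² = ⟨p²⟩ − ⟨p⟩².
d²/dx² sin(jπx/L) = −(jπ/L)²·sin(jπx/L); on 0 ≤ x ≤ L, ∫sin²(jπx/L) dx = L/2 and ∫sin(jπx/L)·sin(lπx/L) dx = 0 for j ≠ l, so only diagonal terms survive in ∫|ψ|² and ∫ψ·ψ″; ∫ψ·ψ′ dx = [ψ²/2] between the walls = 0.
Normalization: ∫|ψ|² dx = 11.687.
⟨p⟩ = 0.0000 and ⟨p²⟩ = 4.2947.
(Δp)² = 4.2947 − (0.0000)² = 4.2947.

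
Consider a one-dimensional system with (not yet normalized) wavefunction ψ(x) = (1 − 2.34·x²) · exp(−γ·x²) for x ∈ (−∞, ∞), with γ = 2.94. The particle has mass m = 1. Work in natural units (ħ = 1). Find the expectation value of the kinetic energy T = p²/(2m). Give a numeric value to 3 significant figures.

T = −(ħ²/2m) d²/dx², so ⟨T⟩ = −(ħ²/2m) ∫ ψ*·ψ'' dx / ∫|ψ|² dx; with m = 1.
Expand each integrand as polynomial × e^(−2γx²) and use ∫x^(2j)·e^(−2γx²) dx = (2j−1)!!/(4γ)^j · √(π/(2γ)), odd powers → 0; here √(π/(2γ)) = 0.73095. Differentiate with the product rule, d/dx e^(−γx²) = −2γx·e^(−γx²).
State is unnormalized: ∫|ψ|² dx = 0.52688, and ∫ψ*·(−ħ²/2m · ψ'') dx = 1.7999, so ⟨T⟩ = 1.7999 / 0.52688.
⟨T⟩ = 3.4161.

3.42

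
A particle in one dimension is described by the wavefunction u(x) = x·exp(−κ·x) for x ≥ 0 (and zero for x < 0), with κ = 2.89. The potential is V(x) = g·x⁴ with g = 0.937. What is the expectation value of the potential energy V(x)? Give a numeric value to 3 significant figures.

⟨V⟩ = ∫ V(x)·|u|² dx / ∫|u|² dx.
Every integrand reduces to terms xʲ·e^(−2κx) on [0, ∞); use ∫₀^∞ xʲ·e^(−2κx) dx = j!/(2κ)^(j+1).
State is unnormalized: ∫|u|² dx = 0.010357, and ∫u*·V(x)·u dx = 0.0031302, so ⟨V⟩ = 0.0031302 / 0.010357.
⟨V⟩ = 0.30223.

0.302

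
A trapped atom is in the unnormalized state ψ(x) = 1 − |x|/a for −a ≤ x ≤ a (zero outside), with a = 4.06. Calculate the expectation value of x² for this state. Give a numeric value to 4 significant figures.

1.648

⟨x²⟩ = ∫ x²·|ψ|² dx / ∫|ψ|² dx (integrals over the domain).
ψ is even, so ∫ over [−a, a] = 2∫₀ᵃ with ψ = 1 − x/a there: ∫₀ᵃ (1 − x/a)² dx = a/3, ∫₀ᵃ x²(1 − x/a)² dx = a³/30, ∫₀ᵃ x⁴(1 − x/a)² dx = a⁵/105.
State is unnormalized: ∫|ψ|² dx = 2.7067, and ∫ψ*·x²·ψ dx = 4.4616, so ⟨x²⟩ = 4.4616 / 2.7067.
⟨x²⟩ = 1.6484.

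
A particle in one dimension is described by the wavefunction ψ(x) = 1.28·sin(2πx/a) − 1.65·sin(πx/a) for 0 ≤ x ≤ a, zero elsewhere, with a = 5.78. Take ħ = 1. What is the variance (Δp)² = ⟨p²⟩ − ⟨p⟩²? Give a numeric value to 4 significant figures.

Compute ⟨p⟩ and ⟨p²⟩ separately; (Δp)² = ⟨p²⟩ − ⟨p⟩².
d²/dx² sin(jπx/a) = −(jπ/a)²·sin(jπx/a); on 0 ≤ x ≤ a, ∫sin²(jπx/a) dx = a/2 and ∫sin(jπx/a)·sin(lπx/a) dx = 0 for j ≠ l, so only diagonal terms survive in ∫|ψ|² and ∫ψ·ψ″; ∫ψ·ψ′ dx = [ψ²/2] between the walls = 0.
Normalization: ∫|ψ|² dx = 12.603.
⟨p⟩ = 0.0000 and ⟨p²⟩ = 0.62840.
(Δp)² = 0.62840 − (0.0000)² = 0.62840.

0.6284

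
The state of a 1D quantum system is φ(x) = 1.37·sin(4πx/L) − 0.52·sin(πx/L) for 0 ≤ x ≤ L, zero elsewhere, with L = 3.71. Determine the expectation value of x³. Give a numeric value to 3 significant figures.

12.8

⟨x³⟩ = ∫ x³·|φ|² dx / ∫|φ|² dx (integrals over the domain).
On 0 ≤ x ≤ L (j ≠ l): ∫sin²(jπx/L) dx = L/2, ∫sin(jπx/L)·sin(lπx/L) dx = 0; diagonal moments ∫x·sin²(jπx/L) dx = L²/4, ∫x²·sin²(jπx/L) dx = L³·(1/6 − 1/(4j²π²)); cross terms ∫x·sin(jπx/L)·sin(lπx/L) dx = 0 for j + l even and −4jlL²/(π²(j² − l²)²) for j + l odd, ∫x²·sin(jπx/L)·sin(lπx/L) dx = (−1)^(j+l)·4jlL³/(π²(j² − l²)²); higher powers the same way via product-to-sum and parts.
State is unnormalized: ∫|φ|² dx = 3.9832, and ∫φ*·x³·φ dx = 50.799, so ⟨x³⟩ = 50.799 / 3.9832.
⟨x³⟩ = 12.753.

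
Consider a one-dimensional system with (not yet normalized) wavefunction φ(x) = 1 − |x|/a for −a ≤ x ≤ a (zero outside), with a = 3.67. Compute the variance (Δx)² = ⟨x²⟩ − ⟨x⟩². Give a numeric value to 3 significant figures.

Compute ⟨x⟩ and ⟨x²⟩ separately, then (Δx)² = ⟨x²⟩ − ⟨x⟩².
φ is even, so ∫ over [−a, a] = 2∫₀ᵃ with φ = 1 − x/a there: ∫₀ᵃ (1 − x/a)² dx = a/3, ∫₀ᵃ x²(1 − x/a)² dx = a³/30, ∫₀ᵃ x⁴(1 − x/a)² dx = a⁵/105.
Normalization: ∫|φ|² dx = 2.4467.
⟨x⟩ = 0.0000 and ⟨x²⟩ = 1.3469.
(Δx)² = 1.3469 − (0.0000)² = 1.3469.

1.35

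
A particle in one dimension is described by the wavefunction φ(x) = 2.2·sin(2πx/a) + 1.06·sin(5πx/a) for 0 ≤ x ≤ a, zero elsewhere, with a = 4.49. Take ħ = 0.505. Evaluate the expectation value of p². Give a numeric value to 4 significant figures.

p² φ = −ħ² d²φ/dx²; ⟨p²⟩ = −ħ² ∫ φ*·φ'' dx / ∫|φ|² dx.
d²/dx² sin(jπx/a) = −(jπ/a)²·sin(jπx/a); on 0 ≤ x ≤ a, ∫sin²(jπx/a) dx = a/2 and ∫sin(jπx/a)·sin(lπx/a) dx = 0 for j ≠ l, so only diagonal terms survive in ∫|φ|² and ∫φ·φ″; ∫φ·φ′ dx = [φ²/2] between the walls = 0.
State is unnormalized: ∫|φ|² dx = 13.388, and ∫φ*·(−ħ² φ'') dx = 13.300, so ⟨p²⟩ = 13.300 / 13.388.
⟨p²⟩ = 0.99338.

0.9934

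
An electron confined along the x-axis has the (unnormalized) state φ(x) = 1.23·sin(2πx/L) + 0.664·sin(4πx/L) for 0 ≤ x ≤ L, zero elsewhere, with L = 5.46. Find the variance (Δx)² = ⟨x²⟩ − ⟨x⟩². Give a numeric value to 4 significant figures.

3.293

Compute ⟨x⟩ and ⟨x²⟩ separately, then (Δx)² = ⟨x²⟩ − ⟨x⟩².
On 0 ≤ x ≤ L (j ≠ l): ∫sin²(jπx/L) dx = L/2, ∫sin(jπx/L)·sin(lπx/L) dx = 0; diagonal moments ∫x·sin²(jπx/L) dx = L²/4, ∫x²·sin²(jπx/L) dx = L³·(1/6 − 1/(4j²π²)); cross terms ∫x·sin(jπx/L)·sin(lπx/L) dx = 0 for j + l even and −4jlL²/(π²(j² − l²)²) for j + l odd, ∫x²·sin(jπx/L)·sin(lπx/L) dx = (−1)^(j+l)·4jlL³/(π²(j² − l²)²); higher powers the same way via product-to-sum and parts.
Normalization: ∫|φ|² dx = 5.3339.
⟨x⟩ = 2.7300 and ⟨x²⟩ = 10.746.
(Δx)² = 10.746 − (2.7300)² = 3.2930.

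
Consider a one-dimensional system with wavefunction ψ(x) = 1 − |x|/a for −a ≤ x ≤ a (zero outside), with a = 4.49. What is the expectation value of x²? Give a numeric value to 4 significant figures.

⟨x²⟩ = ∫ x²·|ψ|² dx / ∫|ψ|² dx (integrals over the domain).
ψ is even, so ∫ over [−a, a] = 2∫₀ᵃ with ψ = 1 − x/a there: ∫₀ᵃ (1 − x/a)² dx = a/3, ∫₀ᵃ x²(1 − x/a)² dx = a³/30, ∫₀ᵃ x⁴(1 − x/a)² dx = a⁵/105.
State is unnormalized: ∫|ψ|² dx = 2.9933, and ∫ψ*·x²·ψ dx = 6.0346, so ⟨x²⟩ = 6.0346 / 2.9933.
⟨x²⟩ = 2.0160.

2.016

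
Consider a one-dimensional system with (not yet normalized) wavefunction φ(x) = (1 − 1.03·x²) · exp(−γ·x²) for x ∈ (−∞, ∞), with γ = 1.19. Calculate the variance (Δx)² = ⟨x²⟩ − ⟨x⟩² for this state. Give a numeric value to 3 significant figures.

0.120

Compute ⟨x⟩ and ⟨x²⟩ separately, then (Δx)² = ⟨x²⟩ − ⟨x⟩².
Expand each integrand as polynomial × e^(−2γx²) and use ∫x^(2j)·e^(−2γx²) dx = (2j−1)!!/(4γ)^j · √(π/(2γ)), odd powers → 0; here √(π/(2γ)) = 1.1489.
Normalization: ∫|φ|² dx = 0.81308.
⟨x⟩ = 0.0000 and ⟨x²⟩ = 0.11994.
(Δx)² = 0.11994 − (0.0000)² = 0.11994.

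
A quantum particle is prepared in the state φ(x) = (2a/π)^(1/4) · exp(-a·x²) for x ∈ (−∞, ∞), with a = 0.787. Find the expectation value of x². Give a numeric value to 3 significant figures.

0.318

⟨x²⟩ = ∫ x²·|φ|² dx (integrals over the domain).
Gaussian moments: ∫x^(2j)·e^(−2ax²) dx = (2j−1)!!/(4a)^j · √(π/(2a)), odd powers integrate to 0; here √(π/(2a)) = 1.4128.
⟨x²⟩ = 0.31766.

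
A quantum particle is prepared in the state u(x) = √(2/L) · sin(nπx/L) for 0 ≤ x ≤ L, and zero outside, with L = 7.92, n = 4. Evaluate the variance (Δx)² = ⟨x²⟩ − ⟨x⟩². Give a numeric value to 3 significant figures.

Compute ⟨x⟩ and ⟨x²⟩ separately, then (Δx)² = ⟨x²⟩ − ⟨x⟩².
With sin²θ = (1 − cos2θ)/2 on 0 ≤ x ≤ L: ∫sin²(nπx/L) dx = L/2, ∫x·sin²(nπx/L) dx = L²/4, ∫x²·sin²(nπx/L) dx = L³·(1/6 − 1/(4n²π²)); higher powers xᵏ the same way, integrating xᵏ·cos(2nπx/L) by parts.
⟨x⟩ = 3.9600 and ⟨x²⟩ = 20.710.
(Δx)² = 20.710 − (3.9600)² = 5.0286.

5.03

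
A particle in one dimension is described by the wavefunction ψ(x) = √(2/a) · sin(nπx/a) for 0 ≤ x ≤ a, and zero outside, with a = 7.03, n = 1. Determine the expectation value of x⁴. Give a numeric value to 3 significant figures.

279.

⟨x⁴⟩ = ∫ x⁴·|ψ|² dx (integrals over the domain).
With sin²θ = (1 − cos2θ)/2 on 0 ≤ x ≤ a: ∫sin²(nπx/a) dx = a/2, ∫x·sin²(nπx/a) dx = a²/4, ∫x²·sin²(nπx/a) dx = a³·(1/6 − 1/(4n²π²)); higher powers xᵏ the same way, integrating xᵏ·cos(2nπx/a) by parts.
⟨x⁴⟩ = 278.63.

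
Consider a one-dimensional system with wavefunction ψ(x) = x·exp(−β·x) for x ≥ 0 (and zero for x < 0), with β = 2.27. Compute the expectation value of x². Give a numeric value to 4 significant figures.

⟨x²⟩ = ∫ x²·|ψ|² dx / ∫|ψ|² dx (integrals over the domain).
Every integrand reduces to terms xʲ·e^(−2βx) on [0, ∞); use ∫₀^∞ xʲ·e^(−2βx) dx = j!/(2β)^(j+1).
State is unnormalized: ∫|ψ|² dx = 0.021373, and ∫ψ*·x²·ψ dx = 0.012443, so ⟨x²⟩ = 0.012443 / 0.021373.
⟨x²⟩ = 0.58220.

0.5822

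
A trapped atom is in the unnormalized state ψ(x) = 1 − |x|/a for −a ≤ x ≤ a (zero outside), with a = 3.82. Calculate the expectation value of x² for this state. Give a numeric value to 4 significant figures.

1.459

⟨x²⟩ = ∫ x²·|ψ|² dx / ∫|ψ|² dx (integrals over the domain).
ψ is even, so ∫ over [−a, a] = 2∫₀ᵃ with ψ = 1 − x/a there: ∫₀ᵃ (1 − x/a)² dx = a/3, ∫₀ᵃ x²(1 − x/a)² dx = a³/30, ∫₀ᵃ x⁴(1 − x/a)² dx = a⁵/105.
State is unnormalized: ∫|ψ|² dx = 2.5467, and ∫ψ*·x²·ψ dx = 3.7162, so ⟨x²⟩ = 3.7162 / 2.5467.
⟨x²⟩ = 1.4592.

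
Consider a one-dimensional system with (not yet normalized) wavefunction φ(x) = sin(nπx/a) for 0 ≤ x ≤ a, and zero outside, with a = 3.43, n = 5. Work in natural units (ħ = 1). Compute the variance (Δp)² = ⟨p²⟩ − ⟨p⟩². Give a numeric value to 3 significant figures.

21.0

Compute ⟨p⟩ and ⟨p²⟩ separately; (Δp)² = ⟨p²⟩ − ⟨p⟩².
d/dx sin(nπx/a) = (nπ/a)·cos(nπx/a) and d²/dx² sin(nπx/a) = −(nπ/a)²·sin(nπx/a); on 0 ≤ x ≤ a, ∫sin²(nπx/a) dx = a/2 and ∫sin(nπx/a)·cos(nπx/a) dx = 0.
Normalization: ∫|φ|² dx = 1.7150.
⟨p⟩ = 0.0000 and ⟨p²⟩ = 20.973.
(Δp)² = 20.973 − (0.0000)² = 20.973.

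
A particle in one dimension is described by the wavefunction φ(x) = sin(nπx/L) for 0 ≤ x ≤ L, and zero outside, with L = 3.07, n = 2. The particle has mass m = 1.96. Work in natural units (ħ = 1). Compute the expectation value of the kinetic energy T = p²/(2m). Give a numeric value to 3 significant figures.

T = −(ħ²/2m) d²/dx², so ⟨T⟩ = −(ħ²/2m) ∫ φ*·φ'' dx / ∫|φ|² dx; with m = 1.96.
d/dx sin(nπx/L) = (nπ/L)·cos(nπx/L) and d²/dx² sin(nπx/L) = −(nπ/L)²·sin(nπx/L); on 0 ≤ x ≤ L, ∫sin²(nπx/L) dx = L/2 and ∫sin(nπx/L)·cos(nπx/L) dx = 0.
State is unnormalized: ∫|φ|² dx = 1.5350, and ∫φ*·(−ħ²/2m · φ'') dx = 1.6402, so ⟨T⟩ = 1.6402 / 1.5350.
⟨T⟩ = 1.0686.

1.07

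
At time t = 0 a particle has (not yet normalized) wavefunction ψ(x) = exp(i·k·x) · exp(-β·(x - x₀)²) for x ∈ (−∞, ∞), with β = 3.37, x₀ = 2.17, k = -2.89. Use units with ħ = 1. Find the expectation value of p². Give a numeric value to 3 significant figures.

11.7

p² ψ = −ħ² d²ψ/dx²; ⟨p²⟩ = −ħ² ∫ ψ*·ψ'' dx / ∫|ψ|² dx.
Gaussian moments (u = x − x₀): ∫u^(2j)·e^(−2βu²) du = (2j−1)!!/(4β)^j · √(π/(2β)), odd powers integrate to 0; here √(π/(2β)) = 0.68272. Derivatives: ψ′ = (ik − 2βu)·ψ, ψ″ = ((ik − 2βu)² − 2β)·ψ; the odd-in-u pieces drop out.
State is unnormalized: ∫|ψ|² dx = 0.68272, and ∫ψ*·(−ħ² ψ'') dx = 8.0030, so ⟨p²⟩ = 8.0030 / 0.68272.
⟨p²⟩ = 11.722.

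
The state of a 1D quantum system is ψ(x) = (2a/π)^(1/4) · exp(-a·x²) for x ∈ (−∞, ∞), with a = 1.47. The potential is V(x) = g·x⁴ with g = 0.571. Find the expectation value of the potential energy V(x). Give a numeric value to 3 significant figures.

0.0495

⟨V⟩ = ∫ V(x)·|ψ|² dx.
Gaussian moments: ∫x^(2j)·e^(−2ax²) dx = (2j−1)!!/(4a)^j · √(π/(2a)), odd powers integrate to 0; here √(π/(2a)) = 1.0337.
⟨V⟩ = 0.049545.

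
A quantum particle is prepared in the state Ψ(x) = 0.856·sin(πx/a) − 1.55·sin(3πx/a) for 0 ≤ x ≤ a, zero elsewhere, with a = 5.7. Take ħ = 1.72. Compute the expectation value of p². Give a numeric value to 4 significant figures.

6.408

p² Ψ = −ħ² d²Ψ/dx²; ⟨p²⟩ = −ħ² ∫ Ψ*·Ψ'' dx / ∫|Ψ|² dx.
d²/dx² sin(jπx/a) = −(jπ/a)²·sin(jπx/a); on 0 ≤ x ≤ a, ∫sin²(jπx/a) dx = a/2 and ∫sin(jπx/a)·sin(lπx/a) dx = 0 for j ≠ l, so only diagonal terms survive in ∫|Ψ|² and ∫Ψ·Ψ″; ∫Ψ·Ψ′ dx = [Ψ²/2] between the walls = 0.
State is unnormalized: ∫|Ψ|² dx = 8.9354, and ∫Ψ*·(−ħ² Ψ'') dx = 57.257, so ⟨p²⟩ = 57.257 / 8.9354.
⟨p²⟩ = 6.4079.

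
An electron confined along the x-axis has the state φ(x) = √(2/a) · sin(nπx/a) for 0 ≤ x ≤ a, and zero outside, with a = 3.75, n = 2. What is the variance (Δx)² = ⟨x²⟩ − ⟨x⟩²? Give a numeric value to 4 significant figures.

0.9938

Compute ⟨x⟩ and ⟨x²⟩ separately, then (Δx)² = ⟨x²⟩ − ⟨x⟩².
With sin²θ = (1 − cos2θ)/2 on 0 ≤ x ≤ a: ∫sin²(nπx/a) dx = a/2, ∫x·sin²(nπx/a) dx = a²/4, ∫x²·sin²(nπx/a) dx = a³·(1/6 − 1/(4n²π²)); higher powers xᵏ the same way, integrating xᵏ·cos(2nπx/a) by parts.
⟨x⟩ = 1.8750 and ⟨x²⟩ = 4.5094.
(Δx)² = 4.5094 − (1.8750)² = 0.99377.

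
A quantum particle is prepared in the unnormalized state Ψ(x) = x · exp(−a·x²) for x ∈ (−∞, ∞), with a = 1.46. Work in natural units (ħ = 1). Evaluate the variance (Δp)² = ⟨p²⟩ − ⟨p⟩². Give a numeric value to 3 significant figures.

4.38

Compute ⟨p⟩ and ⟨p²⟩ separately; (Δp)² = ⟨p²⟩ − ⟨p⟩².
Expand each integrand as polynomial × e^(−2ax²) and use ∫x^(2j)·e^(−2ax²) dx = (2j−1)!!/(4a)^j · √(π/(2a)), odd powers → 0; here √(π/(2a)) = 1.0373. Differentiate with the product rule, d/dx e^(−ax²) = −2ax·e^(−ax²).
Normalization: ∫|Ψ|² dx = 0.17761.
⟨p⟩ = 0.0000 and ⟨p²⟩ = 4.3800.
(Δp)² = 4.3800 − (0.0000)² = 4.3800.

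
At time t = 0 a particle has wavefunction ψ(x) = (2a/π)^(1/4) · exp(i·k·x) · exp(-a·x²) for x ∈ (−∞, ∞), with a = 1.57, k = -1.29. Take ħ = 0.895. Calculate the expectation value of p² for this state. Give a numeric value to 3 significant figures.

2.59

p² ψ = −ħ² d²ψ/dx²; ⟨p²⟩ = −ħ² ∫ ψ*·ψ'' dx.
Gaussian moments: ∫x^(2j)·e^(−2ax²) dx = (2j−1)!!/(4a)^j · √(π/(2a)), odd powers integrate to 0; here √(π/(2a)) = 1.0003. Derivatives: ψ′ = (ik − 2ax)·ψ, ψ″ = ((ik − 2ax)² − 2a)·ψ; the odd-in-x pieces drop out.
⟨p²⟩ = 2.5906.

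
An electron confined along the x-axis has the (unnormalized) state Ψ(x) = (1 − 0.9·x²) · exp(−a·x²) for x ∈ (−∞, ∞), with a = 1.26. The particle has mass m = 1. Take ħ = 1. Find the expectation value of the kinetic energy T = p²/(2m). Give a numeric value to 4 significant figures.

T = −(ħ²/2m) d²/dx², so ⟨T⟩ = −(ħ²/2m) ∫ Ψ*·Ψ'' dx / ∫|Ψ|² dx; with m = 1.
Expand each integrand as polynomial × e^(−2ax²) and use ∫x^(2j)·e^(−2ax²) dx = (2j−1)!!/(4a)^j · √(π/(2a)), odd powers → 0; here √(π/(2a)) = 1.1165. Differentiate with the product rule, d/dx e^(−ax²) = −2ax·e^(−ax²).
State is unnormalized: ∫|Ψ|² dx = 0.82459, and ∫Ψ*·(−ħ²/2m · Ψ'') dx = 1.1117, so ⟨T⟩ = 1.1117 / 0.82459.
⟨T⟩ = 1.3481.

1.348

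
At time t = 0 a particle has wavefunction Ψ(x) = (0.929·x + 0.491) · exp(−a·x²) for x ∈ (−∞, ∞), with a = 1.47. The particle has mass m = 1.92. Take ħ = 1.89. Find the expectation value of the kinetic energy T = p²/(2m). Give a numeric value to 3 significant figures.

2.40

T = −(ħ²/2m) d²/dx², so ⟨T⟩ = −(ħ²/2m) ∫ Ψ*·Ψ'' dx / ∫|Ψ|² dx; with m = 1.92.
Expand each integrand as polynomial × e^(−2ax²) and use ∫x^(2j)·e^(−2ax²) dx = (2j−1)!!/(4a)^j · √(π/(2a)), odd powers → 0; here √(π/(2a)) = 1.0337. Differentiate with the product rule, d/dx e^(−ax²) = −2ax·e^(−ax²).
State is unnormalized: ∫|Ψ|² dx = 0.40093, and ∫Ψ*·(−ħ²/2m · Ψ'') dx = 0.96320, so ⟨T⟩ = 0.96320 / 0.40093.
⟨T⟩ = 2.4024.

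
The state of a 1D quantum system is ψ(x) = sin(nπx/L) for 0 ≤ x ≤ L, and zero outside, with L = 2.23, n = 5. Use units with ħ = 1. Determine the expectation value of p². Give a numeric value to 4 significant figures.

49.62

p² ψ = −ħ² d²ψ/dx²; ⟨p²⟩ = −ħ² ∫ ψ*·ψ'' dx / ∫|ψ|² dx.
d/dx sin(nπx/L) = (nπ/L)·cos(nπx/L) and d²/dx² sin(nπx/L) = −(nπ/L)²·sin(nπx/L); on 0 ≤ x ≤ L, ∫sin²(nπx/L) dx = L/2 and ∫sin(nπx/L)·cos(nπx/L) dx = 0.
State is unnormalized: ∫|ψ|² dx = 1.1150, and ∫ψ*·(−ħ² ψ'') dx = 55.323, so ⟨p²⟩ = 55.323 / 1.1150.
⟨p²⟩ = 49.617.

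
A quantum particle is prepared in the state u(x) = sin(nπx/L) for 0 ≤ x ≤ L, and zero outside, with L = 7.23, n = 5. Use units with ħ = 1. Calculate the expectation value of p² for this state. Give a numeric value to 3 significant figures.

p² u = −ħ² d²u/dx²; ⟨p²⟩ = −ħ² ∫ u*·u'' dx / ∫|u|² dx.
d/dx sin(nπx/L) = (nπ/L)·cos(nπx/L) and d²/dx² sin(nπx/L) = −(nπ/L)²·sin(nπx/L); on 0 ≤ x ≤ L, ∫sin²(nπx/L) dx = L/2 and ∫sin(nπx/L)·cos(nπx/L) dx = 0.
State is unnormalized: ∫|u|² dx = 3.6150, and ∫u*·(−ħ² u'') dx = 17.064, so ⟨p²⟩ = 17.064 / 3.6150.
⟨p²⟩ = 4.7202.

4.72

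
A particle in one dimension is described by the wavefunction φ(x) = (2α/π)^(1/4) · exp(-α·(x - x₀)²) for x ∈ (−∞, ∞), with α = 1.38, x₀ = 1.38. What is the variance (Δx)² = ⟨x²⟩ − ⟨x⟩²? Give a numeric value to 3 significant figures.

Compute ⟨x⟩ and ⟨x²⟩ separately, then (Δx)² = ⟨x²⟩ − ⟨x⟩².
Gaussian moments (u = x − x₀): ∫u^(2j)·e^(−2αu²) du = (2j−1)!!/(4α)^j · √(π/(2α)), odd powers integrate to 0; here √(π/(2α)) = 1.0669.
⟨x⟩ = 1.3800 and ⟨x²⟩ = 2.0856.
(Δx)² = 2.0856 − (1.3800)² = 0.18116.

0.181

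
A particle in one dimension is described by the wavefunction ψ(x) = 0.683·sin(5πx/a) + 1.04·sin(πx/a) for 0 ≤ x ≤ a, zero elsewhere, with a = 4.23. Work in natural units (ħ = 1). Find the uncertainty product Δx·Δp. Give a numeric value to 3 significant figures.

2.09

Δx = √(⟨x²⟩−⟨x⟩²), Δp = √(⟨p²⟩−⟨p⟩²).
On 0 ≤ x ≤ a (j ≠ l): ∫sin²(jπx/a) dx = a/2, ∫sin(jπx/a)·sin(lπx/a) dx = 0; diagonal moments ∫x·sin²(jπx/a) dx = a²/4, ∫x²·sin²(jπx/a) dx = a³·(1/6 − 1/(4j²π²)); cross terms ∫x·sin(jπx/a)·sin(lπx/a) dx = 0 for j + l even and −4jla²/(π²(j² − l²)²) for j + l odd, ∫x²·sin(jπx/a)·sin(lπx/a) dx = (−1)^(j+l)·4jla³/(π²(j² − l²)²); higher powers the same way via product-to-sum and parts. d²/dx² sin(jπx/a) = −(jπ/a)²·sin(jπx/a); on 0 ≤ x ≤ a, ∫sin²(jπx/a) dx = a/2 and ∫sin(jπx/a)·sin(lπx/a) dx = 0 for j ≠ l, so only diagonal terms survive in ∫|ψ|² and ∫ψ·ψ″; ∫ψ·ψ′ dx = [ψ²/2] between the walls = 0.
Normalization: ∫|ψ|² dx = 3.2742.
⟨x⟩ = 2.1150, ⟨x²⟩ = 5.4356 ⇒ Δx = 0.98100.
⟨p⟩ = 0.0000, ⟨p²⟩ = 4.5407 ⇒ Δp = 2.1309.
Δx·Δp = 2.0904.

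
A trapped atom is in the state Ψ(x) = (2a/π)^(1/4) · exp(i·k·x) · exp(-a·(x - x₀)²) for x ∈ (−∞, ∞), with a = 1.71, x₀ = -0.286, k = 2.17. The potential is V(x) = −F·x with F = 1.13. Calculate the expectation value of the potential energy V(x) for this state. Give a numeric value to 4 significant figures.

⟨V⟩ = ∫ V(x)·|Ψ|² dx.
Gaussian moments (u = x − x₀): ∫u^(2j)·e^(−2au²) du = (2j−1)!!/(4a)^j · √(π/(2a)), odd powers integrate to 0; here √(π/(2a)) = 0.95843.
⟨V⟩ = 0.32318.

0.3232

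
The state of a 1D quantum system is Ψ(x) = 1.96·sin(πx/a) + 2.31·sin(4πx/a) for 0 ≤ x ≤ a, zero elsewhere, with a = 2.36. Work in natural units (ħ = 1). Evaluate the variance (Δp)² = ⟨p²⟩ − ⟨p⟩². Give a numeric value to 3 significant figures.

Compute ⟨p⟩ and ⟨p²⟩ separately; (Δp)² = ⟨p²⟩ − ⟨p⟩².
d²/dx² sin(jπx/a) = −(jπ/a)²·sin(jπx/a); on 0 ≤ x ≤ a, ∫sin²(jπx/a) dx = a/2 and ∫sin(jπx/a)·sin(lπx/a) dx = 0 for j ≠ l, so only diagonal terms survive in ∫|Ψ|² and ∫Ψ·Ψ″; ∫Ψ·Ψ′ dx = [Ψ²/2] between the walls = 0.
Normalization: ∫|Ψ|² dx = 10.830.
⟨p⟩ = 0.0000 and ⟨p²⟩ = 17.227.
(Δp)² = 17.227 − (0.0000)² = 17.227.

17.2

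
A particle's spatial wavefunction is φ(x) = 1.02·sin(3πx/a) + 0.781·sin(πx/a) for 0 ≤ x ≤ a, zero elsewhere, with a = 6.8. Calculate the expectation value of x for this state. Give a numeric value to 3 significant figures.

⟨x⟩ = ∫ x·|φ|² dx / ∫|φ|² dx (integrals over the domain).
On 0 ≤ x ≤ a (j ≠ l): ∫sin²(jπx/a) dx = a/2, ∫sin(jπx/a)·sin(lπx/a) dx = 0; diagonal moments ∫x·sin²(jπx/a) dx = a²/4, ∫x²·sin²(jπx/a) dx = a³·(1/6 − 1/(4j²π²)); cross terms ∫x·sin(jπx/a)·sin(lπx/a) dx = 0 for j + l even and −4jla²/(π²(j² − l²)²) for j + l odd, ∫x²·sin(jπx/a)·sin(lπx/a) dx = (−1)^(j+l)·4jla³/(π²(j² − l²)²); higher powers the same way via product-to-sum and parts.
State is unnormalized: ∫|φ|² dx = 5.6112, and ∫φ*·x·φ dx = 19.078, so ⟨x⟩ = 19.078 / 5.6112.
⟨x⟩ = 3.4000.

3.40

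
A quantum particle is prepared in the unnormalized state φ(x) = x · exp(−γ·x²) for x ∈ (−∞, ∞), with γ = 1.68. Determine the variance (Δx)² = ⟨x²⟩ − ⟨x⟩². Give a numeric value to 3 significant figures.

0.446

Compute ⟨x⟩ and ⟨x²⟩ separately, then (Δx)² = ⟨x²⟩ − ⟨x⟩².
Expand each integrand as polynomial × e^(−2γx²) and use ∫x^(2j)·e^(−2γx²) dx = (2j−1)!!/(4γ)^j · √(π/(2γ)), odd powers → 0; here √(π/(2γ)) = 0.96695.
Normalization: ∫|φ|² dx = 0.14389.
⟨x⟩ = 0.0000 and ⟨x²⟩ = 0.44643.
(Δx)² = 0.44643 − (0.0000)² = 0.44643.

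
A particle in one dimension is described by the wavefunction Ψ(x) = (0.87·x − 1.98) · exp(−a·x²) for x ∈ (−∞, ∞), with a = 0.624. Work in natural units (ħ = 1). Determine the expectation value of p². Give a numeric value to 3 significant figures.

p² Ψ = −ħ² d²Ψ/dx²; ⟨p²⟩ = −ħ² ∫ Ψ*·Ψ'' dx / ∫|Ψ|² dx.
Expand each integrand as polynomial × e^(−2ax²) and use ∫x^(2j)·e^(−2ax²) dx = (2j−1)!!/(4a)^j · √(π/(2a)), odd powers → 0; here √(π/(2a)) = 1.5866. Differentiate with the product rule, d/dx e^(−ax²) = −2ax·e^(−ax²).
State is unnormalized: ∫|Ψ|² dx = 6.7012, and ∫Ψ*·(−ħ² Ψ'') dx = 4.7820, so ⟨p²⟩ = 4.7820 / 6.7012.
⟨p²⟩ = 0.71360.

0.714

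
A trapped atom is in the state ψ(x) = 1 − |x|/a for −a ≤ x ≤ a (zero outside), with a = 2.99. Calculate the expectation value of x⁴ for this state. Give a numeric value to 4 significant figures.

2.284

⟨x⁴⟩ = ∫ x⁴·|ψ|² dx / ∫|ψ|² dx (integrals over the domain).
ψ is even, so ∫ over [−a, a] = 2∫₀ᵃ with ψ = 1 − x/a there: ∫₀ᵃ (1 − x/a)² dx = a/3, ∫₀ᵃ x²(1 − x/a)² dx = a³/30, ∫₀ᵃ x⁴(1 − x/a)² dx = a⁵/105.
State is unnormalized: ∫|ψ|² dx = 1.9933, and ∫ψ*·x⁴·ψ dx = 4.5519, so ⟨x⁴⟩ = 4.5519 / 1.9933.
⟨x⁴⟩ = 2.2836.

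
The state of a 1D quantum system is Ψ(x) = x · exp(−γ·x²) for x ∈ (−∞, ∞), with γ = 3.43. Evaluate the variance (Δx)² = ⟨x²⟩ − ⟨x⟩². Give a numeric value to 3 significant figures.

0.219

Compute ⟨x⟩ and ⟨x²⟩ separately, then (Δx)² = ⟨x²⟩ − ⟨x⟩².
Expand each integrand as polynomial × e^(−2γx²) and use ∫x^(2j)·e^(−2γx²) dx = (2j−1)!!/(4γ)^j · √(π/(2γ)), odd powers → 0; here √(π/(2γ)) = 0.67673.
Normalization: ∫|Ψ|² dx = 0.049324.
⟨x⟩ = 0.0000 and ⟨x²⟩ = 0.21866.
(Δx)² = 0.21866 − (0.0000)² = 0.21866.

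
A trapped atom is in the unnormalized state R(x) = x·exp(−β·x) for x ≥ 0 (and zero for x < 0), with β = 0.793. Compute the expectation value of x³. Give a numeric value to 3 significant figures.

⟨x³⟩ = ∫ x³·|R|² dx / ∫|R|² dx (integrals over the domain).
Every integrand reduces to terms xʲ·e^(−2βx) on [0, ∞); use ∫₀^∞ xʲ·e^(−2βx) dx = j!/(2β)^(j+1).
State is unnormalized: ∫|R|² dx = 0.50133, and ∫R*·x³·R dx = 7.5398, so ⟨x³⟩ = 7.5398 / 0.50133.
⟨x³⟩ = 15.040.

15.0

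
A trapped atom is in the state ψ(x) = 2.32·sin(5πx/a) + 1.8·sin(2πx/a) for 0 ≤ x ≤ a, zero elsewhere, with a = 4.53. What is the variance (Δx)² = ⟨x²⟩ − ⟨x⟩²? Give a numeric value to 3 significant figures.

1.58

Compute ⟨x⟩ and ⟨x²⟩ separately, then (Δx)² = ⟨x²⟩ − ⟨x⟩².
On 0 ≤ x ≤ a (j ≠ l): ∫sin²(jπx/a) dx = a/2, ∫sin(jπx/a)·sin(lπx/a) dx = 0; diagonal moments ∫x·sin²(jπx/a) dx = a²/4, ∫x²·sin²(jπx/a) dx = a³·(1/6 − 1/(4j²π²)); cross terms ∫x·sin(jπx/a)·sin(lπx/a) dx = 0 for j + l even and −4jla²/(π²(j² − l²)²) for j + l odd, ∫x²·sin(jπx/a)·sin(lπx/a) dx = (−1)^(j+l)·4jla³/(π²(j² − l²)²); higher powers the same way via product-to-sum and parts.
Normalization: ∫|ψ|² dx = 19.530.
⟨x⟩ = 2.1843 and ⟨x²⟩ = 6.3513.
(Δx)² = 6.3513 − (2.1843)² = 1.5800.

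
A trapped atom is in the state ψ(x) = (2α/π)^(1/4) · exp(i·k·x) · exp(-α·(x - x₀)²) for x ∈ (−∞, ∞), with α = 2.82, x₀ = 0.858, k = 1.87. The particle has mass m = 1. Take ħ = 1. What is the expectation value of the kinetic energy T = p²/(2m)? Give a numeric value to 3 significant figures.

T = −(ħ²/2m) d²/dx², so ⟨T⟩ = −(ħ²/2m) ∫ ψ*·ψ'' dx; with m = 1.
Gaussian moments (u = x − x₀): ∫u^(2j)·e^(−2αu²) du = (2j−1)!!/(4α)^j · √(π/(2α)), odd powers integrate to 0; here √(π/(2α)) = 0.74634. Derivatives: ψ′ = (ik − 2αu)·ψ, ψ″ = ((ik − 2αu)² − 2α)·ψ; the odd-in-u pieces drop out.
⟨T⟩ = 3.1585.

3.16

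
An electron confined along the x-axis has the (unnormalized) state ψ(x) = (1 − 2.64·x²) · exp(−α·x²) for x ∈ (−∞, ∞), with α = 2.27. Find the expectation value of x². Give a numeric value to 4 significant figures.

0.08579

⟨x²⟩ = ∫ x²·|ψ|² dx / ∫|ψ|² dx (integrals over the domain).
Expand each integrand as polynomial × e^(−2αx²) and use ∫x^(2j)·e^(−2αx²) dx = (2j−1)!!/(4α)^j · √(π/(2α)), odd powers → 0; here √(π/(2α)) = 0.83185.
State is unnormalized: ∫|ψ|² dx = 0.55909, and ∫ψ*·x²·ψ dx = 0.047963, so ⟨x²⟩ = 0.047963 / 0.55909.
⟨x²⟩ = 0.085786.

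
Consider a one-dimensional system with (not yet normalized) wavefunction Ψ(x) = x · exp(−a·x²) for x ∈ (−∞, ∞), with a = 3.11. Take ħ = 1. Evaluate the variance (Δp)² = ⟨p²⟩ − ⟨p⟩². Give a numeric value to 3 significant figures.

9.33

Compute ⟨p⟩ and ⟨p²⟩ separately; (Δp)² = ⟨p²⟩ − ⟨p⟩².
Expand each integrand as polynomial × e^(−2ax²) and use ∫x^(2j)·e^(−2ax²) dx = (2j−1)!!/(4a)^j · √(π/(2a)), odd powers → 0; here √(π/(2a)) = 0.71069. Differentiate with the product rule, d/dx e^(−ax²) = −2ax·e^(−ax²).
Normalization: ∫|Ψ|² dx = 0.057129.
⟨p⟩ = 0.0000 and ⟨p²⟩ = 9.3300.
(Δp)² = 9.3300 − (0.0000)² = 9.3300.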